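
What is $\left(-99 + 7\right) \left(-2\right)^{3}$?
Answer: $736$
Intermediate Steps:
$\left(-99 + 7\right) \left(-2\right)^{3} = \left(-92\right) \left(-8\right) = 736$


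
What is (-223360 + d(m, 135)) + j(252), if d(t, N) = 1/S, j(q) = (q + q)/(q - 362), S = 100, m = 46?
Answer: -245701029/1100 ≈ -2.2336e+5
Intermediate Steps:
j(q) = 2*q/(-362 + q) (j(q) = (2*q)/(-362 + q) = 2*q/(-362 + q))
d(t, N) = 1/100
(-223360 + d(m, 135)) + j(252) = (-223360 + 1/100) + 2*252/(-362 + 252) = -22335999/100 + 2*252/(-110) = -22335999/100 + 2*252*(-1/110) = -22335999/100 - 252/55 = -245701029/1100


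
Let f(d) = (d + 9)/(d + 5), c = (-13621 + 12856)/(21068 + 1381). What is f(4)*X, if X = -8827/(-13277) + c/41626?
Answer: 2749495523431/2863119913038 ≈ 0.96031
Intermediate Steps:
c = -255/7483 (c = -765/22449 = -765*1/22449 = -255/7483 ≈ -0.034077)
f(d) = (9 + d)/(5 + d)
X = 2749495523431/4135617652166 (X = -8827/(-13277) - 255/7483/41626 = -8827*(-1/13277) - 255/7483*1/41626 = 8827/13277 - 255/311487358 = 2749495523431/4135617652166 ≈ 0.66483)
f(4)*X = ((9 + 4)/(5 + 4))*(2749495523431/4135617652166) = (13/9)*(2749495523431/4135617652166) = 2749495523431/2863119913038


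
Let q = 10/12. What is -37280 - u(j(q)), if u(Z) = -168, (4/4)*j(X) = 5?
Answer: -37112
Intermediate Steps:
q = ⅚ (q = 10*(1/12) = ⅚ ≈ 0.83333)
j(X) = 5
-37280 - u(j(q)) = -37280 - 1*(-168) = -37280 + 168 = -37112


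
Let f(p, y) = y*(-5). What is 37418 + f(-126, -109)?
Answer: 37963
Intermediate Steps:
f(p, y) = -5*y
37418 + f(-126, -109) = 37418 - 5*(-109) = 37418 + 545 = 37963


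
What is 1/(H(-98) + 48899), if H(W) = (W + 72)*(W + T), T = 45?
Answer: 1/50277 ≈ 1.9890e-5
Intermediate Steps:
H(W) = (45 + W)*(72 + W) (H(W) = (W + 72)*(W + 45) = (72 + W)*(45 + W) = (45 + W)*(72 + W))
1/(H(-98) + 48899) = 1/((3240 + (-98)**2 + 117*(-98)) + 48899) = 1/((3240 + 9604 - 11466) + 48899) = 1/(1378 + 48899) = 1/50277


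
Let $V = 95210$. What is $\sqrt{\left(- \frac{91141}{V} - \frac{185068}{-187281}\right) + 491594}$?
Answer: $\frac{\sqrt{17366674364034514766729110}}{5943674670} \approx 701.14$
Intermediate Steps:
$\sqrt{\left(- \frac{91141}{V} - \frac{185068}{-187281}\right) + 491594} = \sqrt{\left(- \frac{91141}{95210} - \frac{185068}{-187281}\right) + 491594} = \sqrt{\left(\left(-91141\right) \frac{1}{95210} - - \frac{185068}{187281}\right) + 491594} = \sqrt{\left(- \frac{91141}{95210} + \frac{185068}{187281}\right) + 491594} = \sqrt{\frac{551346659}{17831024010} + 491594} = \sqrt{\frac{8765624968518599}{17831024010}} = \frac{\sqrt{17366674364034514766729110}}{5943674670}$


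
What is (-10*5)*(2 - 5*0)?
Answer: -100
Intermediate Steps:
(-10*5)*(2 - 5*0) = -50*(2 + 0) = -50*2 = -100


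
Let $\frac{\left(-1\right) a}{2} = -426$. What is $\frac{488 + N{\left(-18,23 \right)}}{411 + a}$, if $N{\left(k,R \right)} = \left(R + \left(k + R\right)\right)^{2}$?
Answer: $\frac{424}{421} \approx 1.0071$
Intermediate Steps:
$a = 852$ ($a = \left(-2\right) \left(-426\right) = 852$)
$N{\left(k,R \right)} = \left(k + 2 R\right)^{2}$ ($N{\left(k,R \right)} = \left(R + \left(R + k\right)\right)^{2} = \left(k + 2 R\right)^{2}$)
$\frac{488 + N{\left(-18,23 \right)}}{411 + a} = \frac{488 + \left(-18 + 2 \cdot 23\right)^{2}}{411 + 852} = \frac{488 + \left(-18 + 46\right)^{2}}{1263} = \left(488 + 28^{2}\right) \frac{1}{1263} = \left(488 + 784\right) \frac{1}{1263} = 1272 \cdot \frac{1}{1263} = \frac{424}{421}$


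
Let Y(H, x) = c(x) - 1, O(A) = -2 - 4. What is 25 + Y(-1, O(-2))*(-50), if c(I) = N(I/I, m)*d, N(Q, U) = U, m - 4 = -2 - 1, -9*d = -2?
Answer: 575/9 ≈ 63.889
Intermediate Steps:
d = 2/9 (d = -⅑*(-2) = 2/9 ≈ 0.22222)
m = 1 (m = 4 + (-2 - 1) = 4 - 3 = 1)
O(A) = -6
c(I) = 2/9 (c(I) = 1*(2/9) = 2/9)
Y(H, x) = -7/9 (Y(H, x) = 2/9 - 1 = -7/9)
25 + Y(-1, O(-2))*(-50) = 25 - 7/9*(-50) = 25 + 350/9 = 575/9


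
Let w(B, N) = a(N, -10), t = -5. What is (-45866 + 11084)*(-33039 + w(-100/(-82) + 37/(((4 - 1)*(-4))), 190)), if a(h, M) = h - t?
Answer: 1142380008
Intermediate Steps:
a(h, M) = 5 + h (a(h, M) = h - 1*(-5) = h + 5 = 5 + h)
w(B, N) = 5 + N
(-45866 + 11084)*(-33039 + w(-100/(-82) + 37/(((4 - 1)*(-4))), 190)) = (-45866 + 11084)*(-33039 + (5 + 190)) = -34782*(-33039 + 195) = -34782*(-32844) = 1142380008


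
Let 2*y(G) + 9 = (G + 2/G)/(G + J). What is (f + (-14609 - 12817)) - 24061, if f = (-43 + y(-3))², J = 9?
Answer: -63765311/1296 ≈ -49202.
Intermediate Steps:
y(G) = -9/2 + (G + 2/G)/(2*(9 + G)) (y(G) = -9/2 + ((G + 2/G)/(G + 9))/2 = -9/2 + ((G + 2/G)/(9 + G))/2 = -9/2 + (G + 2/G)/(2*(9 + G)))
f = 2961841/1296 (f = (-43 + (½)*(2 - 81*(-3) - 8*(-3)²)/(-3*(9 - 3)))² = (-43 + (½)*(-⅓)*(2 + 243 - 8*9)/6)² = (-43 + (½)*(-⅓)*(⅙)*(2 + 243 - 72))² = (-43 + (½)*(-⅓)*(⅙)*173)² = (-43 - 173/36)² = (-1721/36)² = 2961841/1296 ≈ 2285.4)
(f + (-14609 - 12817)) - 24061 = (2961841/1296 + (-14609 - 12817)) - 24061 = (2961841/1296 - 27426) - 24061 = -32582255/1296 - 24061 = -63765311/1296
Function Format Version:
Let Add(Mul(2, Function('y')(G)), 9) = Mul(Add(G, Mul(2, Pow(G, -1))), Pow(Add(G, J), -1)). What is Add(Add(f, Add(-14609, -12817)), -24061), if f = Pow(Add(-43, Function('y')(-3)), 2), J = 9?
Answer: Rational(-63765311, 1296) ≈ -49202.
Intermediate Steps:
Function('y')(G) = Add(Rational(-9, 2), Mul(Rational(1, 2), Pow(Add(9, G), -1), Add(G, Mul(2, Pow(G, -1))))) (Function('y')(G) = Add(Rational(-9, 2), Mul(Rational(1, 2), Mul(Add(G, Mul(2, Pow(G, -1))), Pow(Add(G, 9), -1)))) = Add(Rational(-9, 2), Mul(Rational(1, 2), Mul(Add(G, Mul(2, Pow(G, -1))), Pow(Add(9, G), -1)))) = Add(Rational(-9, 2), Mul(Rational(1, 2), Mul(Pow(Add(9, G), -1), Add(G, Mul(2, Pow(G, -1)))))) = Add(Rational(-9, 2), Mul(Rational(1, 2), Pow(Add(9, G), -1), Add(G, Mul(2, Pow(G, -1))))))
f = Rational(2961841, 1296) (f = Pow(Add(-43, Mul(Rational(1, 2), Pow(-3, -1), Pow(Add(9, -3), -1), Add(2, Mul(-81, -3), Mul(-8, Pow(-3, 2))))), 2) = Pow(Add(-43, Mul(Rational(1, 2), Rational(-1, 3), Pow(6, -1), Add(2, 243, Mul(-8, 9)))), 2) = Pow(Add(-43, Mul(Rational(1, 2), Rational(-1, 3), Rational(1, 6), Add(2, 243, -72))), 2) = Pow(Add(-43, Mul(Rational(1, 2), Rational(-1, 3), Rational(1, 6), 173)), 2) = Pow(Add(-43, Rational(-173, 36)), 2) = Pow(Rational(-1721, 36), 2) = Rational(2961841, 1296) ≈ 2285.4)
Add(Add(f, Add(-14609, -12817)), -24061) = Add(Add(Rational(2961841, 1296), Add(-14609, -12817)), -24061) = Add(Add(Rational(2961841, 1296), -27426), -24061) = Add(Rational(-32582255, 1296), -24061) = Rational(-63765311, 1296)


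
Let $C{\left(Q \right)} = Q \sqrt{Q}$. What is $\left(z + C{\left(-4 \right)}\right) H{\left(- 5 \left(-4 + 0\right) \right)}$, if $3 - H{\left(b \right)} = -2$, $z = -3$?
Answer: $-15 - 40 i \approx -15.0 - 40.0 i$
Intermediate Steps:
$C{\left(Q \right)} = Q^{\frac{3}{2}}$
$H{\left(b \right)} = 5$ ($H{\left(b \right)} = 3 - -2 = 3 + 2 = 5$)
$\left(z + C{\left(-4 \right)}\right) H{\left(- 5 \left(-4 + 0\right) \right)} = \left(-3 + \left(-4\right)^{\frac{3}{2}}\right) 5 = \left(-3 - 8 i\right) 5 = -15 - 40 i$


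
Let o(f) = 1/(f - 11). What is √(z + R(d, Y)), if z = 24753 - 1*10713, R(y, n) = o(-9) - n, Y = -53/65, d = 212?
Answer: √237288935/130 ≈ 118.49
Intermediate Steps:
Y = -53/65 (Y = -53*1/65 = -53/65 ≈ -0.81538)
o(f) = 1/(-11 + f)
R(y, n) = -1/20 - n (R(y, n) = 1/(-11 - 9) - n = 1/(-20) - n = -1/20 - n)
z = 14040 (z = 24753 - 10713 = 14040)
√(z + R(d, Y)) = √(14040 + (-1/20 - 1*(-53/65))) = √(14040 + (-1/20 + 53/65)) = √(14040 + 199/260) = √(3650599/260) = √237288935/130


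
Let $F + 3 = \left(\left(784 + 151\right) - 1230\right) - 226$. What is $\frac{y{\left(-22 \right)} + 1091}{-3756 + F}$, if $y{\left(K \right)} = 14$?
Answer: $- \frac{221}{856} \approx -0.25818$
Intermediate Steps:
$F = -524$ ($F = -3 + \left(\left(\left(784 + 151\right) - 1230\right) - 226\right) = -3 + \left(\left(935 - 1230\right) - 226\right) = -3 - 521 = -524$)
$\frac{y{\left(-22 \right)} + 1091}{-3756 + F} = \frac{14 + 1091}{-3756 - 524} = \frac{1105}{-4280} = 1105 \left(- \frac{1}{4280}\right) = - \frac{221}{856}$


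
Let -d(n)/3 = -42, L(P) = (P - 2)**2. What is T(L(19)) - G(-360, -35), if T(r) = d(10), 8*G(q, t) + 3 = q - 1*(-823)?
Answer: 137/2 ≈ 68.500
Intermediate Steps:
G(q, t) = 205/2 + q/8 (G(q, t) = -3/8 + (q - 1*(-823))/8 = -3/8 + (q + 823)/8 = -3/8 + (823 + q)/8 = -3/8 + (823/8 + q/8) = 205/2 + q/8)
L(P) = (-2 + P)**2
d(n) = 126 (d(n) = -3*(-42) = 126)
T(r) = 126
T(L(19)) - G(-360, -35) = 126 - (205/2 + (1/8)*(-360)) = 126 - (205/2 - 45) = 126 - 1*115/2 = 126 - 115/2 = 137/2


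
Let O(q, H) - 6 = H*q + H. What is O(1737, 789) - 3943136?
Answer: -2571848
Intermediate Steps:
O(q, H) = 6 + H + H*q (O(q, H) = 6 + (H*q + H) = 6 + (H + H*q) = 6 + H + H*q)
O(1737, 789) - 3943136 = (6 + 789 + 789*1737) - 3943136 = (6 + 789 + 1370493) - 3943136 = 1371288 - 3943136 = -2571848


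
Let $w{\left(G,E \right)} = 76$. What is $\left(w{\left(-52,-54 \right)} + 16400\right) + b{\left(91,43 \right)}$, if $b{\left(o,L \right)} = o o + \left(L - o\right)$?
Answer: $24709$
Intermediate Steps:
$b{\left(o,L \right)} = L + o^{2} - o$ ($b{\left(o,L \right)} = o^{2} + \left(L - o\right) = L + o^{2} - o$)
$\left(w{\left(-52,-54 \right)} + 16400\right) + b{\left(91,43 \right)} = \left(76 + 16400\right) + \left(43 + 91^{2} - 91\right) = 16476 + \left(43 + 8281 - 91\right) = 16476 + 8233 = 24709$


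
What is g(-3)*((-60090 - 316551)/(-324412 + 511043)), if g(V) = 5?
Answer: -1883205/186631 ≈ -10.091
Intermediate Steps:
g(-3)*((-60090 - 316551)/(-324412 + 511043)) = 5*((-60090 - 316551)/(-324412 + 511043)) = 5*(-376641/186631) = -1883205/186631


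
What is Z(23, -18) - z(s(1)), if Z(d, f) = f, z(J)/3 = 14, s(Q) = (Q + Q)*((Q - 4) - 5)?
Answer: -60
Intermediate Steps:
s(Q) = 2*Q*(-9 + Q) (s(Q) = (2*Q)*((-4 + Q) - 5) = (2*Q)*(-9 + Q) = 2*Q*(-9 + Q))
z(J) = 42 (z(J) = 3*14 = 42)
Z(23, -18) - z(s(1)) = -18 - 1*42 = -18 - 42 = -60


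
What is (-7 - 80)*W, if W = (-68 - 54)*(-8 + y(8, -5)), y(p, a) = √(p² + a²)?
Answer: -84912 + 10614*√89 ≈ 15220.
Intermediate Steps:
y(p, a) = √(a² + p²)
W = 976 - 122*√89 (W = (-68 - 54)*(-8 + √((-5)² + 8²)) = -122*(-8 + √(25 + 64)) = -122*(-8 + √89) = 976 - 122*√89 ≈ -174.95)
(-7 - 80)*W = (-7 - 80)*(976 - 122*√89) = -87*(976 - 122*√89) = -84912 + 10614*√89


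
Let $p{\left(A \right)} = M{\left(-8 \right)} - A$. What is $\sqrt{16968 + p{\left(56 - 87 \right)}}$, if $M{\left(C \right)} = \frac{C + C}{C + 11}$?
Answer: $\frac{\sqrt{152943}}{3} \approx 130.36$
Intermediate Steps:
$M{\left(C \right)} = \frac{2 C}{11 + C}$
$p{\left(A \right)} = - \frac{16}{3} - A$ ($p{\left(A \right)} = 2 \left(-8\right) \frac{1}{11 - 8} - A = 2 \left(-8\right) \frac{1}{3} - A = - \frac{16}{3} - A$)
$\sqrt{16968 + p{\left(56 - 87 \right)}} = \sqrt{16968 - \left(\frac{184}{3} - 87\right)} = \sqrt{16968 - - \frac{77}{3}} = \sqrt{16968 + \left(- \frac{16}{3} + 31\right)} = \sqrt{16968 + \frac{77}{3}} = \sqrt{\frac{50981}{3}} = \frac{\sqrt{152943}}{3}$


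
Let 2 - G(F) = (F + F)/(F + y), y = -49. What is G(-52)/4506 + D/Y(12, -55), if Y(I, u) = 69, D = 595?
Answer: 45132472/5233719 ≈ 8.6234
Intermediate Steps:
G(F) = 2 - 2*F/(-49 + F) (G(F) = 2 - (F + F)/(F - 49) = 2 - 2*F/(-49 + F))
G(-52)/4506 + D/Y(12, -55) = -98/(-49 - 52)/4506 + 595/69 = -98/(-101)*(1/4506) + 595*(1/69) = -98*(-1/101)*(1/4506) + 595/69 = (98/101)*(1/4506) + 595/69 = 49/227553 + 595/69 = 45132472/5233719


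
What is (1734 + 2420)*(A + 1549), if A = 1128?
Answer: 11120258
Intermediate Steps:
(1734 + 2420)*(A + 1549) = (1734 + 2420)*(1128 + 1549) = 4154*2677 = 11120258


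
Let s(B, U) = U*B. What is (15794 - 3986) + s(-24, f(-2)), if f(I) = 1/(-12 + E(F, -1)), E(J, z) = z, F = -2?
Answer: 153528/13 ≈ 11810.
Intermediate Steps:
f(I) = -1/13 (f(I) = 1/(-12 - 1) = 1/(-13) = -1/13)
s(B, U) = B*U
(15794 - 3986) + s(-24, f(-2)) = (15794 - 3986) - 24*(-1/13) = 11808 + 24/13 = 153528/13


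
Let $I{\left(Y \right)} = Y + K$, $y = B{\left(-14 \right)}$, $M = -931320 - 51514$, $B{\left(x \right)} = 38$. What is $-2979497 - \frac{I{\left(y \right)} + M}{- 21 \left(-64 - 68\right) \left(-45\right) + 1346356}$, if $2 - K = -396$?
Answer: $- \frac{1819900112377}{610808} \approx -2.9795 \cdot 10^{6}$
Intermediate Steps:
$K = 398$ ($K = 2 - -396 = 2 + 396 = 398$)
$M = -982834$
$y = 38$
$I{\left(Y \right)} = 398 + Y$ ($I{\left(Y \right)} = Y + 398 = 398 + Y$)
$-2979497 - \frac{I{\left(y \right)} + M}{- 21 \left(-64 - 68\right) \left(-45\right) + 1346356} = -2979497 - \frac{\left(398 + 38\right) - 982834}{- 21 \left(-64 - 68\right) \left(-45\right) + 1346356} = -2979497 - \frac{436 - 982834}{\left(-21\right) \left(-132\right) \left(-45\right) + 1346356} = -2979497 - - \frac{982398}{2772 \left(-45\right) + 1346356} = -2979497 - - \frac{982398}{-124740 + 1346356} = -2979497 - - \frac{982398}{1221616} = -2979497 - \left(-982398\right) \frac{1}{1221616} = -2979497 - - \frac{491199}{610808} = -2979497 + \frac{491199}{610808} = - \frac{1819900112377}{610808}$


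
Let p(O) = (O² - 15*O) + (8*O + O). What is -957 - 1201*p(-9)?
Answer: -163092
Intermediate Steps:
p(O) = O² - 6*O (p(O) = (O² - 15*O) + 9*O = O² - 6*O)
-957 - 1201*p(-9) = -957 - (-10809)*(-6 - 9) = -957 - (-10809)*(-15) = -957 - 1201*135 = -957 - 162135 = -163092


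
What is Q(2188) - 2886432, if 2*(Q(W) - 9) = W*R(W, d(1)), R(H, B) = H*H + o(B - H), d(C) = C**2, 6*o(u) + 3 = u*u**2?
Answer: -1902036599981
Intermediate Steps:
o(u) = -1/2 + u**3/6 (o(u) = -1/2 + (u*u**2)/6 = -1/2 + u**3/6)
R(H, B) = -1/2 + H**2 + (B - H)**3/6 (R(H, B) = H*H + (-1/2 + (B - H)**3/6) = H**2 + (-1/2 + (B - H)**3/6) = -1/2 + H**2 + (B - H)**3/6)
Q(W) = 9 + W*(-1/2 + W**2 + (1 - W)**3/6)/2 (Q(W) = 9 + (W*(-1/2 + W**2 + (1**2 - W)**3/6))/2 = 9 + (W*(-1/2 + W**2 + (1 - W)**3/6))/2 = 9 + W*(-1/2 + W**2 + (1 - W)**3/6)/2)
Q(2188) - 2886432 = (9 - 1/12*2188*(3 + (-1 + 2188)**3 - 6*2188**2)) - 2886432 = (9 - 1/12*2188*(3 + 2187**3 - 6*4787344)) - 2886432 = (9 - 1/12*2188*(3 + 10460353203 - 28724064)) - 2886432 = (9 - 1/12*2188*10431629142) - 2886432 = (9 - 1902033713558) - 2886432 = -1902033713549 - 2886432 = -1902036599981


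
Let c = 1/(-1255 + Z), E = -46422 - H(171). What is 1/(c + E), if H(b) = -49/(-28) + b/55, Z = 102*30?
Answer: -15884/737444221 ≈ -2.1539e-5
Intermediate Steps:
Z = 3060
H(b) = 7/4 + b/55 (H(b) = -49*(-1/28) + b*(1/55) = 7/4 + b/55)
E = -10213909/220 (E = -46422 - (7/4 + (1/55)*171) = -46422 - (7/4 + 171/55) = -46422 - 1*1069/220 = -46422 - 1069/220 = -10213909/220 ≈ -46427.)
c = 1/1805 (c = 1/(-1255 + 3060) = 1/1805 ≈ 0.00055402)
1/(c + E) = 1/(1/1805 - 10213909/220) = 1/(-737444221/15884) = -15884/737444221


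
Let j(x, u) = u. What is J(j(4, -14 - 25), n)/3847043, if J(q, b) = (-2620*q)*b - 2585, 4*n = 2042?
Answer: 52160305/3847043 ≈ 13.559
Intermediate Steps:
n = 1021/2 (n = (¼)*2042 = 1021/2 ≈ 510.50)
J(q, b) = -2585 - 2620*b*q (J(q, b) = -2620*b*q - 2585 = -2585 - 2620*b*q)
J(j(4, -14 - 25), n)/3847043 = (-2585 - 2620*1021/2*(-14 - 25))/3847043 = (-2585 - 2620*1021/2*(-39))*(1/3847043) = (-2585 + 52162890)*(1/3847043) = 52160305*(1/3847043) = 52160305/3847043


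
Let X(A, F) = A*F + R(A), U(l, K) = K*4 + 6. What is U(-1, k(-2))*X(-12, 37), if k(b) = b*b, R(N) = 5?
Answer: -9658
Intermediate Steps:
k(b) = b²
U(l, K) = 6 + 4*K (U(l, K) = 4*K + 6 = 6 + 4*K)
X(A, F) = 5 + A*F (X(A, F) = A*F + 5 = 5 + A*F)
U(-1, k(-2))*X(-12, 37) = (6 + 4*(-2)²)*(5 - 12*37) = (6 + 4*4)*(5 - 444) = (6 + 16)*(-439) = 22*(-439) = -9658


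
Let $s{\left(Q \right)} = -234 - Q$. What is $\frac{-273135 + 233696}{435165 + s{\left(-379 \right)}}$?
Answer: $- \frac{39439}{435310} \approx -0.0906$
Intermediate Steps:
$\frac{-273135 + 233696}{435165 + s{\left(-379 \right)}} = \frac{-273135 + 233696}{435165 - -145} = - \frac{39439}{435165 + \left(-234 + 379\right)} = - \frac{39439}{435165 + 145} = - \frac{39439}{435310}$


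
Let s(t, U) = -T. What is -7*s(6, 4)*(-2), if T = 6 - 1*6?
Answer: 0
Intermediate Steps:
T = 0 (T = 6 - 6 = 0)
s(t, U) = 0 (s(t, U) = -1*0 = 0)
-7*s(6, 4)*(-2) = -7*0*(-2) = 0*(-2) = 0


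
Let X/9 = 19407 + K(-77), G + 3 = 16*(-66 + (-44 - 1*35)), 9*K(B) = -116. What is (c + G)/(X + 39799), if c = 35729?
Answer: 16703/107173 ≈ 0.15585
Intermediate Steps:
K(B) = -116/9 (K(B) = (⅑)*(-116) = -116/9)
G = -2323 (G = -3 + 16*(-66 + (-44 - 1*35)) = -3 + 16*(-66 + (-44 - 35)) = -3 + 16*(-66 - 79) = -3 + 16*(-145) = -3 - 2320 = -2323)
X = 174547 (X = 9*(19407 - 116/9) = 9*(174547/9) = 174547)
(c + G)/(X + 39799) = (35729 - 2323)/(174547 + 39799) = 33406/214346 = 33406*(1/214346) = 16703/107173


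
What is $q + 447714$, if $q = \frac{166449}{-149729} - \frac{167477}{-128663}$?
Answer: $\frac{8625026872286524}{19264582327} \approx 4.4771 \cdot 10^{5}$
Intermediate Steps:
$q = \frac{3660336046}{19264582327}$ ($q = 166449 \left(- \frac{1}{149729}\right) - - \frac{167477}{128663} = - \frac{166449}{149729} + \frac{167477}{128663} = \frac{3660336046}{19264582327} \approx 0.19$)
$q + 447714 = \frac{3660336046}{19264582327} + 447714 = \frac{8625026872286524}{19264582327}$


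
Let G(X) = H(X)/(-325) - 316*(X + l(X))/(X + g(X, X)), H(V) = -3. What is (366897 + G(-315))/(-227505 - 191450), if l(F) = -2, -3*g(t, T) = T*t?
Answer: -398144206402/454639492125 ≈ -0.87574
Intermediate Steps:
g(t, T) = -T*t/3
G(X) = 3/325 - 316*(-2 + X)/(X - X**2/3) (G(X) = -3/(-325) - 316*(X - 2)/(X - X*X/3) = -3*(-1/325) - 316*(-2 + X)/(X - X**2/3) = 3/325 - 316*(-2 + X)/(X - X**2/3))
(366897 + G(-315))/(-227505 - 191450) = (366897 + (3/325)*(205400 - 1*(-315)**2 - 102697*(-315))/(-315*(3 - 1*(-315))))/(-227505 - 191450) = (366897 + (3/325)*(-1/315)*(205400 - 1*99225 + 32349555)/(3 + 315))/(-418955) = (366897 + (3/325)*(-1/315)*(205400 - 99225 + 32349555)/318)*(-1/418955) = (366897 + (3/325)*(-1/315)*(1/318)*32455730)*(-1/418955) = (366897 - 3245573/1085175)*(-1/418955) = (398144206402/1085175)*(-1/418955) = -398144206402/454639492125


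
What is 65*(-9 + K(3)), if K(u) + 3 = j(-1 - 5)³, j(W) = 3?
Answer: 975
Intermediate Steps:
K(u) = 24 (K(u) = -3 + 3³ = -3 + 27 = 24)
65*(-9 + K(3)) = 65*(-9 + 24) = 65*15 = 975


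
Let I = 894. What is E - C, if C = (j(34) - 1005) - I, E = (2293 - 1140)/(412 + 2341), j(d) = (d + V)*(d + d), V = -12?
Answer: 1110612/2753 ≈ 403.42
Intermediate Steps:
j(d) = 2*d*(-12 + d) (j(d) = (d - 12)*(d + d) = (-12 + d)*(2*d) = 2*d*(-12 + d))
E = 1153/2753 ≈ 0.41882
C = -403 (C = (2*34*(-12 + 34) - 1005) - 1*894 = (2*34*22 - 1005) - 894 = (1496 - 1005) - 894 = 491 - 894 = -403)
E - C = 1153/2753 - 1*(-403) = 1153/2753 + 403 = 1110612/2753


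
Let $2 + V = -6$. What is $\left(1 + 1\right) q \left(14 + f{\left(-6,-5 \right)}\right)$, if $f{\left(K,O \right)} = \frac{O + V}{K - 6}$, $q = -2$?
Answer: $- \frac{181}{3} \approx -60.333$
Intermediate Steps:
$V = -8$ ($V = -2 - 6 = -8$)
$f{\left(K,O \right)} = \frac{-8 + O}{-6 + K}$ ($f{\left(K,O \right)} = \frac{O - 8}{K - 6} = \frac{-8 + O}{-6 + K}$)
$\left(1 + 1\right) q \left(14 + f{\left(-6,-5 \right)}\right) = \left(1 + 1\right) \left(-2\right) \left(14 + \frac{-8 - 5}{-6 - 6}\right) = 2 \left(-2\right) \left(14 + \frac{1}{-12} \left(-13\right)\right) = - 4 \left(14 - - \frac{13}{12}\right) = - 4 \left(14 + \frac{13}{12}\right) = \left(-4\right) \frac{181}{12} = - \frac{181}{3}$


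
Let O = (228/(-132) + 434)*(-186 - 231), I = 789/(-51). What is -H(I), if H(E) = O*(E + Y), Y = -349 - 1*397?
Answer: -25667799075/187 ≈ -1.3726e+8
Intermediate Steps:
I = -263/17 (I = 789*(-1/51) = -263/17 ≈ -15.471)
O = -1982835/11 (O = (228*(-1/132) + 434)*(-417) = (-19/11 + 434)*(-417) = (4755/11)*(-417) = -1982835/11 ≈ -1.8026e+5)
Y = -746 (Y = -349 - 397 = -746)
H(E) = 1479194910/11 - 1982835*E/11 (H(E) = -1982835*(E - 746)/11 = -1982835*(-746 + E)/11 = 1479194910/11 - 1982835*E/11)
-H(I) = -(1479194910/11 - 1982835/11*(-263/17)) = -(1479194910/11 + 521485605/187) = -1*25667799075/187 = -25667799075/187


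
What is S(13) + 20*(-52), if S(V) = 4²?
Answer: -1024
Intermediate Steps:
S(V) = 16
S(13) + 20*(-52) = 16 + 20*(-52) = 16 - 1040 = -1024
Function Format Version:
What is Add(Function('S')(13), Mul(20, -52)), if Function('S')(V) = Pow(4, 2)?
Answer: -1024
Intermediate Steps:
Function('S')(V) = 16
Add(Function('S')(13), Mul(20, -52)) = Add(16, Mul(20, -52)) = Add(16, -1040) = -1024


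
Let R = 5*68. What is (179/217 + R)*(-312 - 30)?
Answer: -25293978/217 ≈ -1.1656e+5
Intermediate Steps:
R = 340
(179/217 + R)*(-312 - 30) = (179/217 + 340)*(-312 - 30) = (179*(1/217) + 340)*(-342) = (179/217 + 340)*(-342) = (73959/217)*(-342) = -25293978/217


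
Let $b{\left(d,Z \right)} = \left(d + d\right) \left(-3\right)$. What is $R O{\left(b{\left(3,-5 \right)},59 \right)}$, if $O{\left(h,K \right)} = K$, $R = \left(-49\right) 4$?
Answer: $-11564$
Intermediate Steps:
$b{\left(d,Z \right)} = - 6 d$ ($b{\left(d,Z \right)} = 2 d \left(-3\right) = - 6 d$)
$R = -196$
$R O{\left(b{\left(3,-5 \right)},59 \right)} = \left(-196\right) 59 = -11564$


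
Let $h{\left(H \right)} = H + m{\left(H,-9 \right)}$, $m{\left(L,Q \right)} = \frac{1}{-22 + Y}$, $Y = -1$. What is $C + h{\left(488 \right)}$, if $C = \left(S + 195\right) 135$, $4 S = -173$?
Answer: $\frac{1929627}{92} \approx 20974.0$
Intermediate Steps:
$S = - \frac{173}{4}$ ($S = \frac{1}{4} \left(-173\right) = - \frac{173}{4} \approx -43.25$)
$m{\left(L,Q \right)} = - \frac{1}{23}$ ($m{\left(L,Q \right)} = \frac{1}{-22 - 1} = \frac{1}{-23} = - \frac{1}{23}$)
$h{\left(H \right)} = - \frac{1}{23} + H$ ($h{\left(H \right)} = H - \frac{1}{23} = - \frac{1}{23} + H$)
$C = \frac{81945}{4}$ ($C = \left(- \frac{173}{4} + 195\right) 135 = \frac{607}{4} \cdot 135 = \frac{81945}{4} \approx 20486.0$)
$C + h{\left(488 \right)} = \frac{81945}{4} + \left(- \frac{1}{23} + 488\right) = \frac{81945}{4} + \frac{11223}{23} = \frac{1929627}{92}$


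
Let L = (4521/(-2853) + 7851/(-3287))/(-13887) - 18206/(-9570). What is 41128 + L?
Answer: 2847783870578298409/69238769954805 ≈ 41130.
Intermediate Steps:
L = 131739877078369/69238769954805 (L = (4521*(-1/2853) + 7851*(-1/3287))*(-1/13887) - 18206*(-1/9570) = (-1507/951 - 7851/3287)*(-1/13887) + 9103/4785 = -12419810/3125937*(-1/13887) + 9103/4785 = 12419810/43409887119 + 9103/4785 = 131739877078369/69238769954805 ≈ 1.9027)
41128 + L = 41128 + 131739877078369/69238769954805 = 2847783870578298409/69238769954805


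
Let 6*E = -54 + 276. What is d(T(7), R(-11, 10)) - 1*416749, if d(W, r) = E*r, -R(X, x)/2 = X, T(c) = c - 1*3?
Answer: -415935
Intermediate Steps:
T(c) = -3 + c (T(c) = c - 3 = -3 + c)
R(X, x) = -2*X
E = 37 (E = (-54 + 276)/6 = (1/6)*222 = 37)
d(W, r) = 37*r
d(T(7), R(-11, 10)) - 1*416749 = 37*(-2*(-11)) - 1*416749 = 37*22 - 416749 = 814 - 416749 = -415935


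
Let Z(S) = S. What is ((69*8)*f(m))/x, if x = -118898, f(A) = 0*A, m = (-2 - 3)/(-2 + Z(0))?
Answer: 0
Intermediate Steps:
m = 5/2 (m = (-2 - 3)/(-2 + 0) = -5/(-2) = -5*(-½) = 5/2 ≈ 2.5000)
f(A) = 0
((69*8)*f(m))/x = ((69*8)*0)/(-118898) = (552*0)*(-1/118898) = 0*(-1/118898) = 0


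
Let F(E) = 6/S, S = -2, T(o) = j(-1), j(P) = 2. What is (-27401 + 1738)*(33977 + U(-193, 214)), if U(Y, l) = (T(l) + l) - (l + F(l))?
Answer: -872080066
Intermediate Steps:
T(o) = 2
F(E) = -3 (F(E) = 6/(-2) = 6*(-½) = -3)
U(Y, l) = 5 (U(Y, l) = (2 + l) - (l - 3) = (2 + l) - (-3 + l) = (2 + l) + (3 - l) = 5)
(-27401 + 1738)*(33977 + U(-193, 214)) = (-27401 + 1738)*(33977 + 5) = -25663*33982 = -872080066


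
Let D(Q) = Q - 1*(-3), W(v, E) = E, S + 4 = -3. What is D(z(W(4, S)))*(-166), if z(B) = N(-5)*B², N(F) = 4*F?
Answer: 162182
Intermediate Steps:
S = -7 (S = -4 - 3 = -7)
z(B) = -20*B² (z(B) = (4*(-5))*B² = -20*B²)
D(Q) = 3 + Q (D(Q) = Q + 3 = 3 + Q)
D(z(W(4, S)))*(-166) = (3 - 20*(-7)²)*(-166) = (3 - 20*49)*(-166) = (3 - 980)*(-166) = -977*(-166) = 162182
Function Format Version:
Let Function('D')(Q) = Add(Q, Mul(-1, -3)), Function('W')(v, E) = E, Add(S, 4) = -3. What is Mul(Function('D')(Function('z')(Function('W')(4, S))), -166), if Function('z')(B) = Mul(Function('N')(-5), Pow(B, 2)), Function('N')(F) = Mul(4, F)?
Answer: 162182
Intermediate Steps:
S = -7 (S = Add(-4, -3) = -7)
Function('z')(B) = Mul(-20, Pow(B, 2)) (Function('z')(B) = Mul(Mul(4, -5), Pow(B, 2)) = Mul(-20, Pow(B, 2)))
Function('D')(Q) = Add(3, Q) (Function('D')(Q) = Add(Q, 3) = Add(3, Q))
Mul(Function('D')(Function('z')(Function('W')(4, S))), -166) = Mul(Add(3, Mul(-20, Pow(-7, 2))), -166) = Mul(Add(3, Mul(-20, 49)), -166) = Mul(Add(3, -980), -166) = Mul(-977, -166) = 162182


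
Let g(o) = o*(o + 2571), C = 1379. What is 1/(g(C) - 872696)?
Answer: 1/4574354 ≈ 2.1861e-7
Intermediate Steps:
g(o) = o*(2571 + o)
1/(g(C) - 872696) = 1/(1379*(2571 + 1379) - 872696) = 1/(1379*3950 - 872696) = 1/(5447050 - 872696) = 1/4574354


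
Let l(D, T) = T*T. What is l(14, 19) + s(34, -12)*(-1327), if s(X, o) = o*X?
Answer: 541777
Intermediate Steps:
s(X, o) = X*o
l(D, T) = T²
l(14, 19) + s(34, -12)*(-1327) = 19² + (34*(-12))*(-1327) = 361 - 408*(-1327) = 361 + 541416 = 541777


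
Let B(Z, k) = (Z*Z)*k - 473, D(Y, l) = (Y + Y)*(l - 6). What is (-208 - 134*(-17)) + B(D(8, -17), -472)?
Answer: -63918531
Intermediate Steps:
D(Y, l) = 2*Y*(-6 + l) (D(Y, l) = (2*Y)*(-6 + l) = 2*Y*(-6 + l))
B(Z, k) = -473 + k*Z² (B(Z, k) = Z²*k - 473 = k*Z² - 473 = -473 + k*Z²)
(-208 - 134*(-17)) + B(D(8, -17), -472) = (-208 - 134*(-17)) + (-473 - 472*256*(-6 - 17)²) = (-208 + 2278) + (-473 - 472*(2*8*(-23))²) = 2070 + (-473 - 472*(-368)²) = 2070 + (-473 - 472*135424) = 2070 + (-473 - 63920128) = 2070 - 63920601 = -63918531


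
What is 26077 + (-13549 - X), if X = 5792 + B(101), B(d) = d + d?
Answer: 6534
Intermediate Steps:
B(d) = 2*d
X = 5994 (X = 5792 + 2*101 = 5792 + 202 = 5994)
26077 + (-13549 - X) = 26077 + (-13549 - 1*5994) = 26077 + (-13549 - 5994) = 26077 - 19543 = 6534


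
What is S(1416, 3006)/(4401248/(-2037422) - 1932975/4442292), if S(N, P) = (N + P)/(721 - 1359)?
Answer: 33689176179556/12614954121391 ≈ 2.6706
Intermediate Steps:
S(N, P) = -N/638 - P/638 (S(N, P) = (N + P)/(-638) = (N + P)*(-1/638) = -N/638 - P/638)
S(1416, 3006)/(4401248/(-2037422) - 1932975/4442292) = (-1/638*1416 - 1/638*3006)/(4401248/(-2037422) - 1932975/4442292) = (-708/319 - 1503/319)/(4401248*(-1/2037422) - 1932975*1/4442292) = -201/(29*(-2200624/1018711 - 214775/493588)) = -201/(29*(-1304995253937/502823525068)) = -201/29*(-502823525068/1304995253937) = 33689176179556/12614954121391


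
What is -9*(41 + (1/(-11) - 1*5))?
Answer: -3555/11 ≈ -323.18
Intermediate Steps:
-9*(41 + (1/(-11) - 1*5)) = -9*(41 + (-1/11 - 5)) = -9*(41 - 56/11) = -9*395/11 = -3555/11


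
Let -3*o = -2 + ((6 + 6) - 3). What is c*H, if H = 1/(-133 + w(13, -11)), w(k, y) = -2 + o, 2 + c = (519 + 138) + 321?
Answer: -732/103 ≈ -7.1068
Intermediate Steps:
c = 976 (c = -2 + ((519 + 138) + 321) = -2 + (657 + 321) = -2 + 978 = 976)
o = -7/3 (o = -(-2 + ((6 + 6) - 3))/3 = -(-2 + (12 - 3))/3 = -(-2 + 9)/3 = -1/3*7 = -7/3 ≈ -2.3333)
w(k, y) = -13/3 (w(k, y) = -2 - 7/3 = -13/3)
H = -3/412 (H = 1/(-133 - 13/3) = 1/(-412/3) = -3/412 ≈ -0.0072816)
c*H = 976*(-3/412) = -732/103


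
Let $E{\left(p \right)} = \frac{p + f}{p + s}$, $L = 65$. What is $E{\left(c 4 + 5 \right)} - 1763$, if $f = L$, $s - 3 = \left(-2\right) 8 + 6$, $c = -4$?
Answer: $-1766$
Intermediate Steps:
$s = -7$ ($s = 3 + \left(\left(-2\right) 8 + 6\right) = 3 + \left(-16 + 6\right) = 3 - 10 = -7$)
$f = 65$
$E{\left(p \right)} = \frac{65 + p}{-7 + p}$ ($E{\left(p \right)} = \frac{p + 65}{p - 7} = \frac{65 + p}{-7 + p}$)
$E{\left(c 4 + 5 \right)} - 1763 = \frac{65 + \left(\left(-4\right) 4 + 5\right)}{-7 + \left(\left(-4\right) 4 + 5\right)} - 1763 = \frac{65 + \left(-16 + 5\right)}{-7 + \left(-16 + 5\right)} - 1763 = \frac{65 - 11}{-7 - 11} - 1763 = \frac{1}{-18} \cdot 54 - 1763 = \left(- \frac{1}{18}\right) 54 - 1763 = -3 - 1763 = -1766$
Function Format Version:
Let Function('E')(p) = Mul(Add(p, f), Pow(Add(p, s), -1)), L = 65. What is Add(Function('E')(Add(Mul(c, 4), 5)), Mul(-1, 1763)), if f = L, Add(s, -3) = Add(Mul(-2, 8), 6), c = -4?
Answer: -1766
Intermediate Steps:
s = -7 (s = Add(3, Add(Mul(-2, 8), 6)) = Add(3, Add(-16, 6)) = Add(3, -10) = -7)
f = 65
Function('E')(p) = Mul(Pow(Add(-7, p), -1), Add(65, p)) (Function('E')(p) = Mul(Add(p, 65), Pow(Add(p, -7), -1)) = Mul(Add(65, p), Pow(Add(-7, p), -1)) = Mul(Pow(Add(-7, p), -1), Add(65, p)))
Add(Function('E')(Add(Mul(c, 4), 5)), Mul(-1, 1763)) = Add(Mul(Pow(Add(-7, Add(Mul(-4, 4), 5)), -1), Add(65, Add(Mul(-4, 4), 5))), Mul(-1, 1763)) = Add(Mul(Pow(Add(-7, Add(-16, 5)), -1), Add(65, Add(-16, 5))), -1763) = Add(Mul(Pow(Add(-7, -11), -1), Add(65, -11)), -1763) = Add(Mul(Pow(-18, -1), 54), -1763) = Add(Mul(Rational(-1, 18), 54), -1763) = Add(-3, -1763) = -1766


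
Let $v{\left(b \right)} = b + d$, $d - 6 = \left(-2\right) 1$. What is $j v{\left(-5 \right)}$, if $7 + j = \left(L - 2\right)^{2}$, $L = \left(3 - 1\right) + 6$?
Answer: $-29$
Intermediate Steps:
$d = 4$ ($d = 6 - 2 = 4$)
$L = 8$ ($L = 2 + 6 = 8$)
$v{\left(b \right)} = 4 + b$ ($v{\left(b \right)} = b + 4 = 4 + b$)
$j = 29$ ($j = -7 + \left(8 - 2\right)^{2} = -7 + 6^{2} = -7 + 36 = 29$)
$j v{\left(-5 \right)} = 29 \left(4 - 5\right) = 29 \left(-1\right) = -29$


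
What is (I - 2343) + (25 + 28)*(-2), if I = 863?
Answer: -1586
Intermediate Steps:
(I - 2343) + (25 + 28)*(-2) = (863 - 2343) + (25 + 28)*(-2) = -1480 + 53*(-2) = -1480 - 106 = -1586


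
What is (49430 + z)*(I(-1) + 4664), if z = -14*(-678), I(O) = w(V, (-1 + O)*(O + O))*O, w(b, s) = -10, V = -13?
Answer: 275401428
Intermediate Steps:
I(O) = -10*O
z = 9492
(49430 + z)*(I(-1) + 4664) = (49430 + 9492)*(-10*(-1) + 4664) = 58922*(10 + 4664) = 58922*4674 = 275401428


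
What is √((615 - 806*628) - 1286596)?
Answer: I*√1792149 ≈ 1338.7*I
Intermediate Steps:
√((615 - 806*628) - 1286596) = √((615 - 506168) - 1286596) = √(-505553 - 1286596) = √(-1792149) = I*√1792149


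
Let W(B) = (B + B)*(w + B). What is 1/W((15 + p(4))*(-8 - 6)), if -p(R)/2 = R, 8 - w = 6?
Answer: 1/18816 ≈ 5.3146e-5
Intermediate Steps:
w = 2 (w = 8 - 1*6 = 8 - 6 = 2)
p(R) = -2*R
W(B) = 2*B*(2 + B) (W(B) = (B + B)*(2 + B) = (2*B)*(2 + B) = 2*B*(2 + B))
1/W((15 + p(4))*(-8 - 6)) = 1/(2*((15 - 2*4)*(-8 - 6))*(2 + (15 - 2*4)*(-8 - 6))) = 1/(2*((15 - 8)*(-14))*(2 + (15 - 8)*(-14))) = 1/(2*(7*(-14))*(2 + 7*(-14))) = 1/(2*(-98)*(2 - 98)) = 1/(2*(-98)*(-96)) = 1/18816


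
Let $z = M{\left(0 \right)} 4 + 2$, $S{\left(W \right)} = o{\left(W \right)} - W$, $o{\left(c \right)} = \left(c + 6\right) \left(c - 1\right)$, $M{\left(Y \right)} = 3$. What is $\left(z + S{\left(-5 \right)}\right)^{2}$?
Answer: $169$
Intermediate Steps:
$o{\left(c \right)} = \left(-1 + c\right) \left(6 + c\right)$ ($o{\left(c \right)} = \left(6 + c\right) \left(-1 + c\right) = \left(-1 + c\right) \left(6 + c\right)$)
$S{\left(W \right)} = -6 + W^{2} + 4 W$ ($S{\left(W \right)} = \left(-6 + W^{2} + 5 W\right) - W = -6 + W^{2} + 4 W$)
$z = 14$ ($z = 3 \cdot 4 + 2 = 12 + 2 = 14$)
$\left(z + S{\left(-5 \right)}\right)^{2} = \left(14 + \left(-6 + \left(-5\right)^{2} + 4 \left(-5\right)\right)\right)^{2} = \left(14 - 1\right)^{2} = 13^{2} = 169$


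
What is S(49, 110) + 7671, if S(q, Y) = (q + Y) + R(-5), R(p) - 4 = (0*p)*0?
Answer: 7834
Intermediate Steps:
R(p) = 4 (R(p) = 4 + (0*p)*0 = 4 + 0*0 = 4 + 0 = 4)
S(q, Y) = 4 + Y + q (S(q, Y) = (q + Y) + 4 = (Y + q) + 4 = 4 + Y + q)
S(49, 110) + 7671 = (4 + 110 + 49) + 7671 = 163 + 7671 = 7834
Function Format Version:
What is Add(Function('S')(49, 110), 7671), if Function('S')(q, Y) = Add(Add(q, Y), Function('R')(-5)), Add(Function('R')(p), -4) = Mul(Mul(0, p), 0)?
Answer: 7834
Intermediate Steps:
Function('R')(p) = 4 (Function('R')(p) = Add(4, Mul(Mul(0, p), 0)) = Add(4, Mul(0, 0)) = Add(4, 0) = 4)
Function('S')(q, Y) = Add(4, Y, q) (Function('S')(q, Y) = Add(Add(q, Y), 4) = Add(Add(Y, q), 4) = Add(4, Y, q))
Add(Function('S')(49, 110), 7671) = Add(Add(4, 110, 49), 7671) = Add(163, 7671) = 7834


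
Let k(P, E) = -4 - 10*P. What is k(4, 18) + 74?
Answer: 30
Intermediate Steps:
k(4, 18) + 74 = (-4 - 10*4) + 74 = (-4 - 40) + 74 = -44 + 74 = 30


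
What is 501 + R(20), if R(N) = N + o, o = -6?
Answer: 515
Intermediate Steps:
R(N) = -6 + N (R(N) = N - 6 = -6 + N)
501 + R(20) = 501 + (-6 + 20) = 501 + 14 = 515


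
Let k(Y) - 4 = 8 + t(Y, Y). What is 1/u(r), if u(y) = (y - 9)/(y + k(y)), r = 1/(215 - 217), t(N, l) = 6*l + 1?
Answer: -1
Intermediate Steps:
t(N, l) = 1 + 6*l
k(Y) = 13 + 6*Y (k(Y) = 4 + (8 + (1 + 6*Y)) = 4 + (9 + 6*Y) = 13 + 6*Y)
r = -½ (r = 1/(-2) = -½ ≈ -0.50000)
u(y) = (-9 + y)/(13 + 7*y) (u(y) = (y - 9)/(y + (13 + 6*y)) = (-9 + y)/(13 + 7*y))
1/u(r) = 1/((-9 - ½)/(13 + 7*(-½))) = 1/(-19/2/(13 - 7/2)) = 1/(-19/2/(19/2)) = 1/((2/19)*(-19/2)) = 1/(-1) = -1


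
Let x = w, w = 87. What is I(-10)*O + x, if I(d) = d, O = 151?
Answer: -1423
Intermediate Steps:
x = 87
I(-10)*O + x = -10*151 + 87 = -1510 + 87 = -1423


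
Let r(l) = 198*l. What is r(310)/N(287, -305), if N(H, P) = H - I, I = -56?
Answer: 61380/343 ≈ 178.95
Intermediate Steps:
N(H, P) = 56 + H (N(H, P) = H - 1*(-56) = H + 56 = 56 + H)
r(310)/N(287, -305) = (198*310)/(56 + 287) = 61380/343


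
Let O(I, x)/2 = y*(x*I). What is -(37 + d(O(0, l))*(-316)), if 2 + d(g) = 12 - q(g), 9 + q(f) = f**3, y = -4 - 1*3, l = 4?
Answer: 5967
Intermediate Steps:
y = -7 (y = -4 - 3 = -7)
q(f) = -9 + f**3
O(I, x) = -14*I*x (O(I, x) = 2*(-7*x*I) = 2*(-7*I*x) = -14*I*x)
d(g) = 19 - g**3 (d(g) = -2 + (12 - (-9 + g**3)) = -2 + (12 + (9 - g**3)) = -2 + (21 - g**3) = 19 - g**3)
-(37 + d(O(0, l))*(-316)) = -(37 + (19 - (-14*0*4)**3)*(-316)) = -(37 + (19 - 1*0**3)*(-316)) = -(37 + (19 - 1*0)*(-316)) = -(37 + (19 + 0)*(-316)) = -(37 + 19*(-316)) = -(37 - 6004) = -1*(-5967) = 5967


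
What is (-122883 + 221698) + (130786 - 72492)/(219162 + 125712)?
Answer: 17039391302/172437 ≈ 98815.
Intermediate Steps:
(-122883 + 221698) + (130786 - 72492)/(219162 + 125712) = 98815 + 58294/344874 = 98815 + 58294*(1/344874) = 98815 + 29147/172437 = 17039391302/172437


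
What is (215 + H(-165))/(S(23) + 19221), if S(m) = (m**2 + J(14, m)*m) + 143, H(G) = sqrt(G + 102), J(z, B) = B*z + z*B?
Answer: 43/6941 + 3*I*sqrt(7)/34705 ≈ 0.0061951 + 0.00022871*I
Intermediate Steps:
J(z, B) = 2*B*z (J(z, B) = B*z + B*z = 2*B*z)
H(G) = sqrt(102 + G)
S(m) = 143 + 29*m**2 (S(m) = (m**2 + (2*m*14)*m) + 143 = (m**2 + (28*m)*m) + 143 = (m**2 + 28*m**2) + 143 = 29*m**2 + 143 = 143 + 29*m**2)
(215 + H(-165))/(S(23) + 19221) = (215 + sqrt(102 - 165))/((143 + 29*23**2) + 19221) = (215 + sqrt(-63))/((143 + 29*529) + 19221) = (215 + 3*I*sqrt(7))/((143 + 15341) + 19221) = (215 + 3*I*sqrt(7))/(15484 + 19221) = (215 + 3*I*sqrt(7))/34705 = (215 + 3*I*sqrt(7))*(1/34705) = 43/6941 + 3*I*sqrt(7)/34705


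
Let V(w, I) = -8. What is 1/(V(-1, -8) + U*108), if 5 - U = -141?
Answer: 1/15760 ≈ 6.3452e-5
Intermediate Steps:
U = 146 (U = 5 - 1*(-141) = 5 + 141 = 146)
1/(V(-1, -8) + U*108) = 1/(-8 + 146*108) = 1/(-8 + 15768) = 1/15760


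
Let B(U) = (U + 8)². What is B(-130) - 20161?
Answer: -5277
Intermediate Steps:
B(U) = (8 + U)²
B(-130) - 20161 = (8 - 130)² - 20161 = (-122)² - 20161 = 14884 - 20161 = -5277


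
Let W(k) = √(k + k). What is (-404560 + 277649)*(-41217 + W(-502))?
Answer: 5230890687 - 253822*I*√251 ≈ 5.2309e+9 - 4.0213e+6*I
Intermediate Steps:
W(k) = √2*√k (W(k) = √(2*k) = √2*√k)
(-404560 + 277649)*(-41217 + W(-502)) = (-404560 + 277649)*(-41217 + √2*√(-502)) = -126911*(-41217 + √2*(I*√502)) = -126911*(-41217 + 2*I*√251) = 5230890687 - 253822*I*√251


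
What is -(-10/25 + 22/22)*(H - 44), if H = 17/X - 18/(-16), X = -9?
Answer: 3223/120 ≈ 26.858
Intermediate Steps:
H = -55/72 (H = 17/(-9) - 18/(-16) = 17*(-1/9) - 18*(-1/16) = -17/9 + 9/8 = -55/72 ≈ -0.76389)
-(-10/25 + 22/22)*(H - 44) = -(-10/25 + 22/22)*(-55/72 - 44) = -(-10*1/25 + 22*(1/22))*(-3223)/72 = -(-2/5 + 1)*(-3223)/72 = -3*(-3223)/(5*72) = -1*(-3223/120) = 3223/120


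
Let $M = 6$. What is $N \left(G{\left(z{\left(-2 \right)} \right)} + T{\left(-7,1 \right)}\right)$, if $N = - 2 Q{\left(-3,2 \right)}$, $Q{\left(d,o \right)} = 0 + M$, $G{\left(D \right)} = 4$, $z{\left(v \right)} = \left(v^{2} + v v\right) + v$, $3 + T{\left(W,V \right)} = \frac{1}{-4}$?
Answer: $-9$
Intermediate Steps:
$T{\left(W,V \right)} = - \frac{13}{4}$ ($T{\left(W,V \right)} = -3 + \frac{1}{-4} = -3 - \frac{1}{4} = - \frac{13}{4}$)
$z{\left(v \right)} = v + 2 v^{2}$ ($z{\left(v \right)} = \left(v^{2} + v^{2}\right) + v = 2 v^{2} + v = v + 2 v^{2}$)
$Q{\left(d,o \right)} = 6$ ($Q{\left(d,o \right)} = 0 + 6 = 6$)
$N = -12$ ($N = \left(-2\right) 6 = -12$)
$N \left(G{\left(z{\left(-2 \right)} \right)} + T{\left(-7,1 \right)}\right) = - 12 \left(4 - \frac{13}{4}\right) = \left(-12\right) \frac{3}{4} = -9$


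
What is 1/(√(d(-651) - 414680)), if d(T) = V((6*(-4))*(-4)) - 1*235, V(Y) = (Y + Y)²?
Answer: -I*√378051/378051 ≈ -0.0016264*I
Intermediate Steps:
V(Y) = 4*Y² (V(Y) = (2*Y)² = 4*Y²)
d(T) = 36629 (d(T) = 4*((6*(-4))*(-4))² - 1*235 = 4*(-24*(-4))² - 235 = 4*96² - 235 = 4*9216 - 235 = 36864 - 235 = 36629)
1/(√(d(-651) - 414680)) = 1/(√(36629 - 414680)) = 1/(√(-378051)) = 1/(I*√378051) = -I*√378051/378051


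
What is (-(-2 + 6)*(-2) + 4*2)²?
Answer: 256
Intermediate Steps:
(-(-2 + 6)*(-2) + 4*2)² = (-4*(-2) + 8)² = (-1*(-8) + 8)² = (8 + 8)² = 16² = 256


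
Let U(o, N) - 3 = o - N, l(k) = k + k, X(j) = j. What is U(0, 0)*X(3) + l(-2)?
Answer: 5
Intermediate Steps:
l(k) = 2*k
U(o, N) = 3 + o - N (U(o, N) = 3 + (o - N) = 3 + o - N)
U(0, 0)*X(3) + l(-2) = (3 + 0 - 1*0)*3 + 2*(-2) = (3 + 0 + 0)*3 - 4 = 3*3 - 4 = 9 - 4 = 5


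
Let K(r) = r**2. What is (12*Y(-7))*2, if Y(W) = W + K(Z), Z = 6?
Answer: 696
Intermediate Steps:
Y(W) = 36 + W (Y(W) = W + 6**2 = W + 36 = 36 + W)
(12*Y(-7))*2 = (12*(36 - 7))*2 = (12*29)*2 = 348*2 = 696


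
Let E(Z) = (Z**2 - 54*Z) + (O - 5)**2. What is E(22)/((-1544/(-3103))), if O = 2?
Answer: -2156585/1544 ≈ -1396.8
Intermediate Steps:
E(Z) = 9 + Z**2 - 54*Z (E(Z) = (Z**2 - 54*Z) + (2 - 5)**2 = (Z**2 - 54*Z) + (-3)**2 = (Z**2 - 54*Z) + 9 = 9 + Z**2 - 54*Z)
E(22)/((-1544/(-3103))) = (9 + 22**2 - 54*22)/((-1544/(-3103))) = (9 + 484 - 1188)/((-1544*(-1/3103))) = -695/1544/3103 = -695*3103/1544 = -2156585/1544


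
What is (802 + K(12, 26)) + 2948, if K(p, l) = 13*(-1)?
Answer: 3737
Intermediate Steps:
K(p, l) = -13
(802 + K(12, 26)) + 2948 = (802 - 13) + 2948 = 789 + 2948 = 3737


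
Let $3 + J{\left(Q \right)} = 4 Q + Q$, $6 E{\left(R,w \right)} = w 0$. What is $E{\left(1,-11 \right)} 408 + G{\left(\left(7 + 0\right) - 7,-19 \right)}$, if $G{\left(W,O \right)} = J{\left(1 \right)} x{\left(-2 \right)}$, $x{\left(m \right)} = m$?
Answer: $-4$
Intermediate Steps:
$E{\left(R,w \right)} = 0$ ($E{\left(R,w \right)} = \frac{w 0}{6} = \frac{1}{6} \cdot 0 = 0$)
$J{\left(Q \right)} = -3 + 5 Q$ ($J{\left(Q \right)} = -3 + \left(4 Q + Q\right) = -3 + 5 Q$)
$G{\left(W,O \right)} = -4$ ($G{\left(W,O \right)} = \left(-3 + 5 \cdot 1\right) \left(-2\right) = \left(-3 + 5\right) \left(-2\right) = 2 \left(-2\right) = -4$)
$E{\left(1,-11 \right)} 408 + G{\left(\left(7 + 0\right) - 7,-19 \right)} = 0 \cdot 408 - 4 = 0 - 4 = -4$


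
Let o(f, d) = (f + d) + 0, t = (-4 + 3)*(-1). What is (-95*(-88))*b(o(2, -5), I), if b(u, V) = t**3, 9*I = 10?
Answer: 8360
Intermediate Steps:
I = 10/9 (I = (1/9)*10 = 10/9 ≈ 1.1111)
t = 1 (t = -1*(-1) = 1)
o(f, d) = d + f (o(f, d) = (d + f) + 0 = d + f)
b(u, V) = 1 (b(u, V) = 1**3 = 1)
(-95*(-88))*b(o(2, -5), I) = -95*(-88)*1 = 8360*1 = 8360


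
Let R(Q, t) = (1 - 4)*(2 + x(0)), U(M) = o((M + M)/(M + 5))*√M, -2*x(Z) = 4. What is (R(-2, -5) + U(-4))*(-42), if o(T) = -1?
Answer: 84*I ≈ 84.0*I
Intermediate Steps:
x(Z) = -2 (x(Z) = -½*4 = -2)
U(M) = -√M
R(Q, t) = 0 (R(Q, t) = (1 - 4)*(2 - 2) = -3*0 = 0)
(R(-2, -5) + U(-4))*(-42) = (0 - √(-4))*(-42) = (0 - 2*I)*(-42) = -2*I*(-42) = 84*I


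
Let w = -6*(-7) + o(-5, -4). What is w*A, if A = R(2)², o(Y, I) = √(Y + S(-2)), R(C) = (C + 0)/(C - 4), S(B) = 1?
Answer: 42 + 2*I ≈ 42.0 + 2.0*I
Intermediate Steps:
R(C) = C/(-4 + C)
o(Y, I) = √(1 + Y) (o(Y, I) = √(Y + 1) = √(1 + Y))
A = 1 (A = (2/(-4 + 2))² = (2/(-2))² = (2*(-½))² = (-1)² = 1)
w = 42 + 2*I (w = -6*(-7) + √(1 - 5) = 42 + √(-4) = 42 + 2*I ≈ 42.0 + 2.0*I)
w*A = (42 + 2*I)*1 = 42 + 2*I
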